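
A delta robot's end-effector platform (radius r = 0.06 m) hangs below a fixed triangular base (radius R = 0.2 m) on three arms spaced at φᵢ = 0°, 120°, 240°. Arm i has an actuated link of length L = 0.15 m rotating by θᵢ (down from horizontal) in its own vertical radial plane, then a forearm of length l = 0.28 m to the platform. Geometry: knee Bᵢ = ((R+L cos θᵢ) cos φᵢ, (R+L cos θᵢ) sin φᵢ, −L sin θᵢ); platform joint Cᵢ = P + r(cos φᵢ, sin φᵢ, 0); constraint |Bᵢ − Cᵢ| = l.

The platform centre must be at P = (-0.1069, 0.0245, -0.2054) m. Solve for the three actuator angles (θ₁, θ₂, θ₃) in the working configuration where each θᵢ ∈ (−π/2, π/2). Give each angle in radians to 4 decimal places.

φ1=0.0° → target in arm frame (-0.1069, 0.0245)
  A=0.2469, B=-0.2054, C=(l²−L²−A²−y'²−z²)/(2L)=-0.1595
  γ=atan2(-0.2054,0.2469)=-0.6939;  ψ=arccos(-0.4966)=2.0905;  θ1=γ+ψ≈1.3966
rotate P by −φ2: (0.0747, 0.0803, -0.2054)
  e−x'=0.0653;  (l²−L²−(e−x')²−y'²−z²)/2L = 0.0100
  γ=atan2(-0.2054,0.0653)=-1.2628;  ψ=arccos(0.0462)=1.5245;  θ2=γ+ψ≈0.2617
arm 3 (φ=240.0°): x'=0.0322, y'=-0.1048
  A=0.1078, B=-0.2054, C=(l²−L²−A²−y'²−z²)/(2L)=-0.0296
  √(A²+B²)=0.2320;  θ3 = -1.0876+1.6989 ≈ 0.6113

θ₁ = 1.3966, θ₂ = 0.2617, θ₃ = 0.6113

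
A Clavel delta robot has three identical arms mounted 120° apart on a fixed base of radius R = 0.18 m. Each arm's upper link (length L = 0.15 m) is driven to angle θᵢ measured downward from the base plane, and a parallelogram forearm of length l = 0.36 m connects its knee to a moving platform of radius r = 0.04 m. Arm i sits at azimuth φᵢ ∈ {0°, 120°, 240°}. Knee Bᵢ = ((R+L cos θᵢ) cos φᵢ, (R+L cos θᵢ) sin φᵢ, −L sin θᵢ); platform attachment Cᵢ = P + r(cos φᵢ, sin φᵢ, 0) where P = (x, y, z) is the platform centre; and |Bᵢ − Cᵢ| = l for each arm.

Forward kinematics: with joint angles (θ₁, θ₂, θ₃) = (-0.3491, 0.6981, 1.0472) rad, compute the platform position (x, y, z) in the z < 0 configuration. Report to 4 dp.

(0.1307, 0.0426, -0.2731)

O1 = (0.2810·cos0.0°, 0.2810·sin0.0°, 0.0513) = (0.2810, 0.0000, 0.0513)
arm 2 at φ=120.0°: (R−r)+L cos θ2 = 0.2549;  O2 = (-0.1275, 0.2208, -0.0964)
O3 = (0.2150·cos240.0°, 0.2150·sin240.0°, -0.1299) = (-0.1075, -0.1862, -0.1299)
|O₂|²−|O₁|² = -0.0073;  |O₃|²−|O₁|² = -0.0185
[-0.8168 0.4415 -0.2954]·P = -0.0073;  [-0.7769 -0.3724 -0.3624]·P = -0.0185
det = 0.6472;  x = 0.0168+-0.4172z,  y = 0.0146+-0.1028z
sphere 1 gives Az²+Bz+C=0 with A=1.1847, B=0.1148, C=-0.0570;  B²−4AC=0.2832;  roots -0.2731, 0.1761;  negative root z = -0.2731
x = 0.1307, y = 0.0426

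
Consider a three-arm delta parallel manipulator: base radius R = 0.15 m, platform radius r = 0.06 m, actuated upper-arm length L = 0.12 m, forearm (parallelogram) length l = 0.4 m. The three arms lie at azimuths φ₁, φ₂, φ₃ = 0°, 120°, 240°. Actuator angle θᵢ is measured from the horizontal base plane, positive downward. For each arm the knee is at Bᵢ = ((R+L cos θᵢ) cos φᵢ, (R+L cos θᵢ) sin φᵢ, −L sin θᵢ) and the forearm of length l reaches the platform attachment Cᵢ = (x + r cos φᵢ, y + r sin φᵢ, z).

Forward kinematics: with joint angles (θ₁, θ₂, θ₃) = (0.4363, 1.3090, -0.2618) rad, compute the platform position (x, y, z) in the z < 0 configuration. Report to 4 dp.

(0.0287, -0.2105, -0.3453)

φ1=0.0°: virtual centre (0.1988, 0.0000, -0.0507), radius l
centre 2 = (0.1211·cos120.0°, 0.1211·sin120.0°, -0.1159) = (-0.0605, 0.1048, -0.1159)
φ3=240.0°: virtual centre (-0.1030, -0.1783, 0.0311), radius l
subtract pairs → two planes through P
linear system: -0.5186x+0.2097y = -0.0140−-0.1304z; -0.6034x+-0.3566y = 0.0013−0.1635z
det = 0.3115;  x = 0.0151+-0.0392z,  y = -0.0292+0.5249z
into |P−centre ₁|² = l²: 1.2771z² + 0.0851z + -0.1229 = 0;  Δ = 0.6348;  z = -0.3453 or 0.2786 → z<0 root = -0.3453
x = 0.0287, y = -0.2105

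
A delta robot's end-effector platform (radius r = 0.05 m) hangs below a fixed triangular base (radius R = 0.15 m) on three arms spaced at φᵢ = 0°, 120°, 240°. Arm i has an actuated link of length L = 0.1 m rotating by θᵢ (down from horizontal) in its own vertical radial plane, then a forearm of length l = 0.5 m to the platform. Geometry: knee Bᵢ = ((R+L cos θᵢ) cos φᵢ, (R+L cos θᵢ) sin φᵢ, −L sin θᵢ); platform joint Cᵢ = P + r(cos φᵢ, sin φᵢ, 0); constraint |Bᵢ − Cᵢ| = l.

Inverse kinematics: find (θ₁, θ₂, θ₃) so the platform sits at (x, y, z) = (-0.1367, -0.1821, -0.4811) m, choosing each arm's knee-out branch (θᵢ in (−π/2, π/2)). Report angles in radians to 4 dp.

θ₁ = 1.3084, θ₂ = 1.1341, θ₃ = -0.1748

φ1=0.0° → target in arm frame (-0.1367, -0.1821)
  A cos θ + B sin θ = C:  0.2367·cos θ + -0.4811·sin θ = -0.4032
  γ=atan2(-0.4811,0.2367)=-1.1136;  ψ=arccos(-0.7520)=2.4219;  θ1=γ+ψ≈1.3084
φ2=120.0° → target in arm frame (-0.0894, 0.2094)
  A=0.1894, B=-0.4811, C=(l²−L²−A²−y'²−z²)/(2L)=-0.3559
  θ2 = atan2(B,A) + arccos(C/0.5170) = 1.1341
arm 3 (φ=240.0°): x'=0.2261, y'=-0.0273
  e−x'=-0.1261;  (l²−L²−(e−x')²−y'²−z²)/2L = -0.0405
  √(A²+B²)=0.4973;  θ3 = -1.8270+1.6523 ≈ -0.1748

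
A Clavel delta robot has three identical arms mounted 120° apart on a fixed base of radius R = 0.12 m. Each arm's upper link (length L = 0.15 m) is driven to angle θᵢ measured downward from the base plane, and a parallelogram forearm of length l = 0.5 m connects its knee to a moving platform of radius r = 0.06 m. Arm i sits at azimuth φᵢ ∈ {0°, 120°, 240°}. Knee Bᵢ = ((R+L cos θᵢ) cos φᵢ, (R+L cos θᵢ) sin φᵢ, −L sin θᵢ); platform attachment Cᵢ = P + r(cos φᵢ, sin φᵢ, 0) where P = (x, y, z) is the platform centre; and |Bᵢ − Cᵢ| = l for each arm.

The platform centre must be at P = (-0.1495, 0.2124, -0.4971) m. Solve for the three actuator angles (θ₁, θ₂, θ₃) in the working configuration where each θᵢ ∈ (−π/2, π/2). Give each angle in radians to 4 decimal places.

arm 1 (φ=0.0°): x'=-0.1495, y'=0.2124
  A cos θ + B sin θ = C:  0.2095·cos θ + -0.4971·sin θ = -0.3620
  √(A²+B²)=0.5394;  θ1 = -1.1719+2.3065 ≈ 1.1346
arm 2 (φ=120.0°): x'=0.2587, y'=0.0233
  A cos θ + B sin θ = C:  -0.1987·cos θ + -0.4971·sin θ = -0.1988
  γ=atan2(-0.4971,-0.1987)=-1.9510;  ψ=arccos(-0.3713)=1.9512;  θ2=γ+ψ≈0.0001
φ3=240.0° → target in arm frame (-0.1092, -0.2357)
  A cos θ + B sin θ = C:  0.1692·cos θ + -0.4971·sin θ = -0.3459
  √(A²+B²)=0.5251;  θ3 = -1.2427+2.2900 ≈ 1.0472

θ₁ = 1.1346, θ₂ = 0.0001, θ₃ = 1.0472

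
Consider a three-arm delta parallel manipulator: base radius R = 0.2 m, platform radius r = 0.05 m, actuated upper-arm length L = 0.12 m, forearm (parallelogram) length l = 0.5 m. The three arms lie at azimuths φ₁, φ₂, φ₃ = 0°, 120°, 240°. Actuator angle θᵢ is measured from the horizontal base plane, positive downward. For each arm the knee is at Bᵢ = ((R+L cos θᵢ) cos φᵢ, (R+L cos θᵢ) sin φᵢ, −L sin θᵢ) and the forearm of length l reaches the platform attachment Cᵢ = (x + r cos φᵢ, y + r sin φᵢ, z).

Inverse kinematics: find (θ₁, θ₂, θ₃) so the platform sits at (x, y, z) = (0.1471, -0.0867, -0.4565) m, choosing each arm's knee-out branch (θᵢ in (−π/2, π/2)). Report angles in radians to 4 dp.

θ₁ = -0.1743, θ₂ = 1.1348, θ₃ = 0.5242

rotate P by −φ1: (0.1471, -0.0867, -0.4565)
  A=0.0029, B=-0.4565, C=(l²−L²−A²−y'²−z²)/(2L)=0.0820
  γ=atan2(-0.4565,0.0029)=-1.5644;  ψ=arccos(0.1796)=1.3902;  θ1=γ+ψ≈-0.1743
rotate P by −φ2: (-0.1486, -0.0840, -0.4565)
  e−x'=0.2986;  (l²−L²−(e−x')²−y'²−z²)/2L = -0.2877
  √(A²+B²)=0.5455;  θ2 = -0.9915+2.1262 ≈ 1.1348
φ3=240.0° → target in arm frame (0.0015, 0.1707)
  e−x'=0.1485;  (l²−L²−(e−x')²−y'²−z²)/2L = -0.0999
  √(A²+B²)=0.4800;  θ3 = -1.2564+1.7805 ≈ 0.5242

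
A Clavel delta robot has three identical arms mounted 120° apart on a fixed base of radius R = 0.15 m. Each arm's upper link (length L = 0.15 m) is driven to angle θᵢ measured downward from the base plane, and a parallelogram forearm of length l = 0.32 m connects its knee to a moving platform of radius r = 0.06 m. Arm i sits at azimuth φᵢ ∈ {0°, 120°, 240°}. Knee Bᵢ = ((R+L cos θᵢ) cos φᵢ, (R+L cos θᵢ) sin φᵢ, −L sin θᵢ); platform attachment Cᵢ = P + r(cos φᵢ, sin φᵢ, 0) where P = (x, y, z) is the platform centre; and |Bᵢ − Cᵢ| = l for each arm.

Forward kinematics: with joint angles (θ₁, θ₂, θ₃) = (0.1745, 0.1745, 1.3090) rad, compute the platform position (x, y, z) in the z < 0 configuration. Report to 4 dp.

(0.0836, 0.1449, -0.2662)

φ1=0.0°: virtual centre (0.2377, 0.0000, -0.0260), radius l
φ2=120.0°: virtual centre (-0.1189, 0.2059, -0.0260), radius l
O3 = (0.1288·cos240.0°, 0.1288·sin240.0°, -0.1449) = (-0.0644, -0.1116, -0.1449)
|O₂|²−|O₁|² = 0.0000;  |O₃|²−|O₁|² = -0.0196
[-0.7132 0.4117 0.0000]·P = 0.0000;  [-0.6043 -0.2231 -0.2377]·P = -0.0196
det = 0.4079;  x = 0.0198+-0.2399z,  y = 0.0343+-0.4155z
quadratic in z: (1.2302)z²+(0.1282)z+(-0.0531)=0, √Δ=0.5268 → z ∈ {-0.2662, 0.1620}; z = -0.2662 (taking z<0)
x = 0.0836, y = 0.1449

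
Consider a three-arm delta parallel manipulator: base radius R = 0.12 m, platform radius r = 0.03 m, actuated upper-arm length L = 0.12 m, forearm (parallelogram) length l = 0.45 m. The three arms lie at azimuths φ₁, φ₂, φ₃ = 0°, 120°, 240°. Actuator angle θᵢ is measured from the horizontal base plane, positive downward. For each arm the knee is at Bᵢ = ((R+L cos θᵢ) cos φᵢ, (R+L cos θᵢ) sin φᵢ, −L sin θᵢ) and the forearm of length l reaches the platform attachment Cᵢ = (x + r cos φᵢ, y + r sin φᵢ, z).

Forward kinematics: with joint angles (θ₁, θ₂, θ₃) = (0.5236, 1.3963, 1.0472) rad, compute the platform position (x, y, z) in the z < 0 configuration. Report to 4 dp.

(0.1245, -0.0580, -0.5008)

arm 1 at φ=0.0°: e+L cos θ1 = 0.1939;  centre 1 = (0.1939, 0.0000, -0.0600)
centre 2 = (0.1108·cos120.0°, 0.1108·sin120.0°, -0.1182) = (-0.0554, 0.0960, -0.1182)
arm 3 at φ=240.0°: e+L cos θ3 = 0.1500;  centre 3 = (-0.0750, -0.1299, -0.1039)
subtract pairs → two planes through P
plane₁₂: -0.4987x+0.1920y+-0.1164z = -0.0150
Cramer: x(z) = 0.0232-0.2023z;  y(z) = -0.0176+0.0806z
sphere 1 gives Az²+Bz+C=0 with A=1.0474, B=0.1862, C=-0.1694;  B²−4AC=0.7446;  roots -0.5008, 0.3230;  negative root z = -0.5008
x = 0.1245, y = -0.0580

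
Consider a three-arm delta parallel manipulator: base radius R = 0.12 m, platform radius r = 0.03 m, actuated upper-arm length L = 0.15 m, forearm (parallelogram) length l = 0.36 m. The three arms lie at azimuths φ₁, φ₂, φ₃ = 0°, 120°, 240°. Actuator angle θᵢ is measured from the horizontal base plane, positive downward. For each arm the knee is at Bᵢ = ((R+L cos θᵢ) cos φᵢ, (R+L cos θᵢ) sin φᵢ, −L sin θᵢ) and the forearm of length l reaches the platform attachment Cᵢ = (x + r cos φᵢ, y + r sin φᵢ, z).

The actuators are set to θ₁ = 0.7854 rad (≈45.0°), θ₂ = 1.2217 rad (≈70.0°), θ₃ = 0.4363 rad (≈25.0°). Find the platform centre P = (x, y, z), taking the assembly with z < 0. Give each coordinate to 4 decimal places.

φ1=0.0°: virtual centre (0.1961, 0.0000, -0.1061), radius l
arm 2 at φ=120.0°: (R−r)+L cos θ2 = 0.1413;  O2 = (-0.0707, 0.1224, -0.1410)
arm 3 at φ=240.0°: (R−r)+L cos θ3 = 0.2259;  O3 = (-0.1130, -0.1957, -0.0634)
|O₂|²−|O₁|² = -0.0099;  |O₃|²−|O₁|² = 0.0054
linear system: -0.5334x+0.2448y = -0.0099−-0.0698z; -0.6181x+-0.3914y = 0.0054−0.0854z
det = 0.3600;  x = 0.0071+-0.0178z,  y = -0.0249+0.2462z
into |P−O₁|² = l²: 1.0610z² + 0.2066z + -0.0820 = 0;  Δ = 0.3907;  z = -0.3919 or 0.1972 → z<0 root = -0.3919
x = 0.0140, y = -0.1214

(0.0140, -0.1214, -0.3919)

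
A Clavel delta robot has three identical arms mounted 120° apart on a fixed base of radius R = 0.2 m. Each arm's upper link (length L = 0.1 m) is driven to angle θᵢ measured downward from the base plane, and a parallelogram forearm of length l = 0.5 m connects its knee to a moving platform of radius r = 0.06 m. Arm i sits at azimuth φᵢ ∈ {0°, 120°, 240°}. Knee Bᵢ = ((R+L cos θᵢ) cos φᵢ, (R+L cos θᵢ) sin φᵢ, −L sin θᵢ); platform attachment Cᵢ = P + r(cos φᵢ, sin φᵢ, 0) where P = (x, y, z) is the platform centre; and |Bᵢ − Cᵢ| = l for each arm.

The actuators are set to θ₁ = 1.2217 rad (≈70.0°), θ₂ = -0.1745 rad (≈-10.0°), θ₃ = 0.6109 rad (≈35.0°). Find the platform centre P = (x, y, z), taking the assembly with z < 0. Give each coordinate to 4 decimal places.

(-0.1446, 0.0906, -0.4683)

arm 1 at φ=0.0°: ρ1 = 0.1742;  centre 1 = (0.1742, 0.0000, -0.0940)
centre 2 = (0.2385·cos120.0°, 0.2385·sin120.0°, 0.0174) = (-0.1192, 0.2065, 0.0174)
φ3=240.0°: virtual centre (-0.1110, -0.1922, -0.0574), radius l
|centre ₂|²−|centre ₁|² = 0.0180;  |centre ₃|²−|centre ₁|² = 0.0134
linear system: -0.5869x+0.4131y = 0.0180−0.2227z; -0.5703x+-0.3844y = 0.0134−0.0732z
det = 0.4612;  x = -0.0270+0.2512z,  y = 0.0053+-0.1822z
into |P−centre ₁|² = l²: 1.0963z² + 0.0850z + -0.2007 = 0;  Δ = 0.8872;  z = -0.4683 or 0.3908 → z<0 root = -0.4683
x = -0.1446, y = 0.0906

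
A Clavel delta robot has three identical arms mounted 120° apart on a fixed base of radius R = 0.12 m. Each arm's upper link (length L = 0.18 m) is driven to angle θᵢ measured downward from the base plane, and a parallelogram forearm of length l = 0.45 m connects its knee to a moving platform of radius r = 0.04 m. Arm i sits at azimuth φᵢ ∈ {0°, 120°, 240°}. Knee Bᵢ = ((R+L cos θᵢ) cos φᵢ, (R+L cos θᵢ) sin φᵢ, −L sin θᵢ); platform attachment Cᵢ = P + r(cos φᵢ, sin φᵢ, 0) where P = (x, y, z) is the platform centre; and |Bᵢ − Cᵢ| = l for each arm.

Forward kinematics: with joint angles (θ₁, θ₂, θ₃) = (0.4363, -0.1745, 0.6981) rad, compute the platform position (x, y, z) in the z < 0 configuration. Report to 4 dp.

(-0.0293, 0.1496, -0.4015)

arm 1 at φ=0.0°: ρ1 = 0.2431;  S1 = (0.2431, 0.0000, -0.0761)
S2 = (0.2573·cos120.0°, 0.2573·sin120.0°, 0.0313) = (-0.1286, 0.2228, 0.0313)
arm 3 at φ=240.0°: ρ3 = 0.2179;  S3 = (-0.1089, -0.1887, -0.1157)
eliminate P² terms by subtracting sphere 1 from 2 and 3
plane₁₂: -0.7435x+0.4456y+0.2146z = 0.0023
Cramer: x(z) = 0.0016+0.0769z;  y(z) = 0.0077-0.3534z
sphere 1 gives Az²+Bz+C=0 with A=1.1308, B=0.1095, C=-0.1383;  B²−4AC=0.6376;  roots -0.4015, 0.3046;  negative root z = -0.4015
x = -0.0293, y = 0.1496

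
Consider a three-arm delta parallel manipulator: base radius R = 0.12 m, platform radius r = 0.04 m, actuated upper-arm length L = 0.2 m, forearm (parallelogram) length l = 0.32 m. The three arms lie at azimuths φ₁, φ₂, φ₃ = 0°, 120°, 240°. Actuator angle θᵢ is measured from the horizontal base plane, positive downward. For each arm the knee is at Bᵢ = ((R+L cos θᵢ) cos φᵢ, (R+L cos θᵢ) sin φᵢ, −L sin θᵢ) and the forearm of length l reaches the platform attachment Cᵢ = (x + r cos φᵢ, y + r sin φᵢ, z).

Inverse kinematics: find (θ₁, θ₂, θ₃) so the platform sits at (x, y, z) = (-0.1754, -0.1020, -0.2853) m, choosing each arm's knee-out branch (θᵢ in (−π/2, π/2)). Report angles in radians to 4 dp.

θ₁ = 1.3961, θ₂ = 0.8724, θ₃ = -0.0001

φ1=0.0° → target in arm frame (-0.1754, -0.1020)
  A cos θ + B sin θ = C:  0.2554·cos θ + -0.2853·sin θ = -0.2366
  √(A²+B²)=0.3829;  θ1 = -0.8406+2.2368 ≈ 1.3961
arm 2 (φ=120.0°): x'=-0.0006, y'=0.2029
  A cos θ + B sin θ = C:  0.0806·cos θ + -0.2853·sin θ = -0.1667
  √(A²+B²)=0.2965;  θ2 = -1.2953+2.1678 ≈ 0.8724
φ3=240.0° → target in arm frame (0.1760, -0.1009)
  A cos θ + B sin θ = C:  -0.0960·cos θ + -0.2853·sin θ = -0.0960
  γ=atan2(-0.2853,-0.0960)=-1.8955;  ψ=arccos(-0.3189)=1.8954;  θ3=γ+ψ≈-0.0001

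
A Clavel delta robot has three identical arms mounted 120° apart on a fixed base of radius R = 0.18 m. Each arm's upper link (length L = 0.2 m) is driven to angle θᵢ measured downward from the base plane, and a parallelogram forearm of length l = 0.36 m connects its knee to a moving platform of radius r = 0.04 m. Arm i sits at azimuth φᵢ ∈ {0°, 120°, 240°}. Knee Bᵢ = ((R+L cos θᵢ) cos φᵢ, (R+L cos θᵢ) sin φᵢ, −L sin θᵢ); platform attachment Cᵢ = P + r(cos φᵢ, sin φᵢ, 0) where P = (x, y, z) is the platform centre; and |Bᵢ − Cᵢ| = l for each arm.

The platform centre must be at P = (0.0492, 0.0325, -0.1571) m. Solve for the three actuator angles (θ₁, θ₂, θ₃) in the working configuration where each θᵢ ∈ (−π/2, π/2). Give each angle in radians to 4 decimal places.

rotate P by −φ1: (0.0492, 0.0325, -0.1571)
  A=0.0908, B=-0.1571, C=(l²−L²−A²−y'²−z²)/(2L)=0.1390
  γ=atan2(-0.1571,0.0908)=-1.0467;  ψ=arccos(0.7663)=0.6977;  θ1=γ+ψ≈-0.3490
arm 2 (φ=120.0°): x'=0.0035, y'=-0.0589
  A cos θ + B sin θ = C:  0.1365·cos θ + -0.1571·sin θ = 0.1071
  γ=atan2(-0.1571,0.1365)=-0.8556;  ψ=arccos(0.5146)=1.0302;  θ2=γ+ψ≈0.1746
rotate P by −φ3: (-0.0527, 0.0264, -0.1571)
  A cos θ + B sin θ = C:  0.1927·cos θ + -0.1571·sin θ = 0.0677
  θ3 = atan2(B,A) + arccos(C/0.2487) = 0.6113

θ₁ = -0.3490, θ₂ = 0.1746, θ₃ = 0.6113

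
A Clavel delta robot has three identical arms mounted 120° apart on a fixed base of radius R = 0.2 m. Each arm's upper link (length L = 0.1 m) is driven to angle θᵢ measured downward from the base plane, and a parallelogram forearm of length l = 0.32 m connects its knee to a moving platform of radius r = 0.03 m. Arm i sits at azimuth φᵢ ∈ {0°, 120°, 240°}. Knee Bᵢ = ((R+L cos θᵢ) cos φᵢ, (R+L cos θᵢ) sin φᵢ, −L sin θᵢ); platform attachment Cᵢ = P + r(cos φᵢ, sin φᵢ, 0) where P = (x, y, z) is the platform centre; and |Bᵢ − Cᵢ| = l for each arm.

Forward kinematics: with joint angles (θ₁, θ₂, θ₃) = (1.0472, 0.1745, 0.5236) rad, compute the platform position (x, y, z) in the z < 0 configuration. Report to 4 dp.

arm 1 at φ=0.0°: ρ1 = 0.2200;  S1 = (0.2200, 0.0000, -0.0866)
φ2=120.0°: virtual centre (-0.1342, 0.2325, -0.0174), radius l
arm 3 at φ=240.0°: ρ3 = 0.2566;  S3 = (-0.1283, -0.2222, -0.0500)
subtract pairs → two planes through P
plane₁₂: -0.7085x+0.4650y+0.1385z = 0.0165
Cramer: x(z) = -0.0205+0.1496z;  y(z) = 0.0042-0.0698z
quadratic in z: (1.0273)z²+(0.1006)z+(-0.0370)=0, √Δ=0.4028 → z ∈ {-0.2451, 0.1471}; z = -0.2451 (taking z<0)
x = -0.0572, y = 0.0213

(-0.0572, 0.0213, -0.2451)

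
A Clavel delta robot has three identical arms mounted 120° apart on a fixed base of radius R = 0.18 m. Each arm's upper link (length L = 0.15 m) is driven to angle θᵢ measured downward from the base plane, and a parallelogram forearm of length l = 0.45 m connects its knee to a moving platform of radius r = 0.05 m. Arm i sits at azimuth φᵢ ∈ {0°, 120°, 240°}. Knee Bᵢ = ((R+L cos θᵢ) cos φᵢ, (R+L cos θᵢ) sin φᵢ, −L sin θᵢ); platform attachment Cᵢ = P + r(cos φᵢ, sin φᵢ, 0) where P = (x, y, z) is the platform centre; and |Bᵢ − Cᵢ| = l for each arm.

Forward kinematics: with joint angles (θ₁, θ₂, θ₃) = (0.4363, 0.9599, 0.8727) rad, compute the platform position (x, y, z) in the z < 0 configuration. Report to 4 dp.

(0.0857, -0.0146, -0.4755)

S1 = (0.2659·cos0.0°, 0.2659·sin0.0°, -0.0634) = (0.2659, 0.0000, -0.0634)
φ2=120.0°: virtual centre (-0.1080, 0.1871, -0.1229), radius l
arm 3 at φ=240.0°: (R−r)+L cos θ3 = 0.2264;  S3 = (-0.1132, -0.1961, -0.1149)
subtract pairs → two planes through P
linear system: -0.7479x+0.3742y = -0.0130−-0.1190z; -0.7583x+-0.3922y = -0.0103−-0.1030z
Cramer: x(z) = 0.0155-0.1477z;  y(z) = -0.0037+0.0228z
sphere 1 gives Az²+Bz+C=0 with A=1.0223, B=0.2006, C=-0.1357;  B²−4AC=0.5953;  roots -0.4755, 0.2793;  negative root z = -0.4755
x = 0.0857, y = -0.0146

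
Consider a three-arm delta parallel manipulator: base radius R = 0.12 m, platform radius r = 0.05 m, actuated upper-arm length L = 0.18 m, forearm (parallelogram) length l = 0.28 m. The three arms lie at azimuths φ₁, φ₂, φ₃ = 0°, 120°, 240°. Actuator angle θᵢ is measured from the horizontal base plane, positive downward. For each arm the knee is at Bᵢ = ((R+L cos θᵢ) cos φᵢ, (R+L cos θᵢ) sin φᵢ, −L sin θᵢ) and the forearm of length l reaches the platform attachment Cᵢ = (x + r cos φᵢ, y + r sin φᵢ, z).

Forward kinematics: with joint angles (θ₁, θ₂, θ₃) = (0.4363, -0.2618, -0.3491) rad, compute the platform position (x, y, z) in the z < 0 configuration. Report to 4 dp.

(-0.0441, -0.0036, -0.1153)

S1 = (0.2331·cos0.0°, 0.2331·sin0.0°, -0.0761) = (0.2331, 0.0000, -0.0761)
S2 = (0.2439·cos120.0°, 0.2439·sin120.0°, 0.0466) = (-0.1219, 0.2112, 0.0466)
φ3=240.0°: virtual centre (-0.1196, -0.2071, 0.0616), radius l
subtract pairs → two planes through P
[-0.7101 0.4224 0.2453]·P = 0.0015;  [-0.7054 -0.4142 0.2753]·P = 0.0008
det = 0.5921;  x = -0.0017+0.3680z,  y = 0.0008+0.0379z
sphere 1 gives Az²+Bz+C=0 with A=1.1368, B=-0.0206, C=-0.0175;  B²−4AC=0.0799;  roots -0.1153, 0.1334;  negative root z = -0.1153
x = -0.0441, y = -0.0036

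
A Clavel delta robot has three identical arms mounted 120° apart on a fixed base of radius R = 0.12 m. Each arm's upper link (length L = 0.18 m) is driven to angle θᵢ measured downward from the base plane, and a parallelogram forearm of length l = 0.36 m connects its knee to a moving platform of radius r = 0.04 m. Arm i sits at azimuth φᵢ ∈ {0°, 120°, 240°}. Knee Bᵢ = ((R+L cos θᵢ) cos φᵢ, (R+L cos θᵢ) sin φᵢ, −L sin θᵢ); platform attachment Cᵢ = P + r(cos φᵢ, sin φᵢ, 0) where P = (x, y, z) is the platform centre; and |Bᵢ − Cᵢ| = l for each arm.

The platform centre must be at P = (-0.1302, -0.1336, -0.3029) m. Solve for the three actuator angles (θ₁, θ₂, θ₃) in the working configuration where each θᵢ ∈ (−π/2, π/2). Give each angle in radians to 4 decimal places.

θ₁ = 1.0471, θ₂ = 0.7853, θ₃ = -0.2619

arm 1 (φ=0.0°): x'=-0.1302, y'=-0.1336
  e−x'=0.2102;  (l²−L²−(e−x')²−y'²−z²)/2L = -0.1572
  θ1 = atan2(B,A) + arccos(C/0.3687) = 1.0471
φ2=120.0° → target in arm frame (-0.0506, 0.1796)
  A cos θ + B sin θ = C:  0.1306·cos θ + -0.3029·sin θ = -0.1218
  γ=atan2(-0.3029,0.1306)=-1.1637;  ψ=arccos(-0.3692)=1.9490;  θ2=γ+ψ≈0.7853
arm 3 (φ=240.0°): x'=0.1808, y'=-0.0460
  e−x'=-0.1008;  (l²−L²−(e−x')²−y'²−z²)/2L = -0.0189
  √(A²+B²)=0.3192;  θ3 = -1.8921+1.6302 ≈ -0.2619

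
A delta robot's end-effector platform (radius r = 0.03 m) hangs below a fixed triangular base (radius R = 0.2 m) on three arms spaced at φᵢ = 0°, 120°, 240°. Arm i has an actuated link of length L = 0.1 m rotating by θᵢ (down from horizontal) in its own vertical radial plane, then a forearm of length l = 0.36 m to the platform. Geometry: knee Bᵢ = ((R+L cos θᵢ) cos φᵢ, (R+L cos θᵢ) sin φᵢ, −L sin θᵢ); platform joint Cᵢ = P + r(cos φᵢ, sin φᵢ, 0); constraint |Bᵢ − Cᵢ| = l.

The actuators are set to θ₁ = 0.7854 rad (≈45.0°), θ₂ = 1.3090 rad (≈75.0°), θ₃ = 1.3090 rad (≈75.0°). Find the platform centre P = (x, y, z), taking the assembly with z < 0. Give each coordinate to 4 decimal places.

S1 = (0.2407·cos0.0°, 0.2407·sin0.0°, -0.0707) = (0.2407, 0.0000, -0.0707)
arm 2 at φ=120.0°: ρ2 = 0.1959;  S2 = (-0.0979, 0.1696, -0.0966)
S3 = (0.1959·cos240.0°, 0.1959·sin240.0°, -0.0966) = (-0.0979, -0.1696, -0.0966)
eliminate P² terms by subtracting sphere 1 from 2 and 3
[-0.6773 0.3393 -0.0518]·P = -0.0152;  [-0.6773 -0.3393 -0.0518]·P = -0.0152
det = 0.4596;  x = 0.0225+-0.0764z,  y = 0.0000+0.0000z
quadratic in z: (1.0058)z²+(0.1748)z+(-0.0770)=0, √Δ=0.5833 → z ∈ {-0.3769, 0.2031}; z = -0.3769 (taking z<0)
x = 0.0513, y = 0.0000

(0.0513, 0.0000, -0.3769)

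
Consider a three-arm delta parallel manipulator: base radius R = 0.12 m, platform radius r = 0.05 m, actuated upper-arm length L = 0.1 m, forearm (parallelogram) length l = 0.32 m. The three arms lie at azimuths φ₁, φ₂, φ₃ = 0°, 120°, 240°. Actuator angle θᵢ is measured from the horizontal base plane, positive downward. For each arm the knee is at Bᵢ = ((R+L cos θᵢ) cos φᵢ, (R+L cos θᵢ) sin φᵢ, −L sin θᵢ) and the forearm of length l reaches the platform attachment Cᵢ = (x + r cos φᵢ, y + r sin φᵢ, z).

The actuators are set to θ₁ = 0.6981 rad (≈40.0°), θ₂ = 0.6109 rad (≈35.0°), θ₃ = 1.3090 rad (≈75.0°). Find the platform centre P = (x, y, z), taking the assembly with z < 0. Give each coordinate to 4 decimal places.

(0.0393, 0.0879, -0.3527)

arm 1 at φ=0.0°: ρ1 = 0.1466;  S1 = (0.1466, 0.0000, -0.0643)
arm 2 at φ=120.0°: ρ2 = 0.1519;  S2 = (-0.0760, 0.1316, -0.0574)
φ3=240.0°: virtual centre (-0.0479, -0.0830, -0.0966), radius l
|S₂|²−|S₁|² = 0.0007;  |S₃|²−|S₁|² = -0.0071
plane₁₂: -0.4451x+0.2631y+0.0138z = 0.0007
Cramer: x(z) = 0.0099-0.0834z;  y(z) = 0.0196-0.1937z
sphere 1 gives Az²+Bz+C=0 with A=1.0445, B=0.1438, C=-0.0792;  B²−4AC=0.3516;  roots -0.3527, 0.2150;  negative root z = -0.3527
x = 0.0393, y = 0.0879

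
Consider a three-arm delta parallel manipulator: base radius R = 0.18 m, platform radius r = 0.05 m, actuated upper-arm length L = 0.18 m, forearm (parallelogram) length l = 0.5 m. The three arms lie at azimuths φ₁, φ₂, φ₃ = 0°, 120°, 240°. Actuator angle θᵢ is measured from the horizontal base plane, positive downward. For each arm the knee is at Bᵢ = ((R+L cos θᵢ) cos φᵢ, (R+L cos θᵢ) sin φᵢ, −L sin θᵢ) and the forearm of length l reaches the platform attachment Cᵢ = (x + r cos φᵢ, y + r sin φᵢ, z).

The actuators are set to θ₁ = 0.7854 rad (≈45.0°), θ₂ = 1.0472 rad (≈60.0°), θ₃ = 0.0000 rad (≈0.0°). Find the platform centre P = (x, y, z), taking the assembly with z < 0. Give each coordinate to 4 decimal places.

(-0.0450, -0.1842, -0.4804)

arm 1 at φ=0.0°: (R−r)+L cos θ1 = 0.2573;  O1 = (0.2573, 0.0000, -0.1273)
O2 = (0.2200·cos120.0°, 0.2200·sin120.0°, -0.1559) = (-0.1100, 0.1905, -0.1559)
arm 3 at φ=240.0°: (R−r)+L cos θ3 = 0.3100;  O3 = (-0.1550, -0.2685, 0.0000)
|O₂|²−|O₁|² = -0.0097;  |O₃|²−|O₁|² = 0.0137
linear system: -0.7346x+0.3811y = -0.0097−-0.0572z; -0.8246x+-0.5369y = 0.0137−0.2546z
Cramer: x(z) = 0.0000+0.0935z;  y(z) = -0.0255+0.3305z
quadratic in z: (1.1179)z²+(0.1896)z+(-0.1669)=0, √Δ=0.8846 → z ∈ {-0.4804, 0.3108}; z = -0.4804 (taking z<0)
x = -0.0450, y = -0.1842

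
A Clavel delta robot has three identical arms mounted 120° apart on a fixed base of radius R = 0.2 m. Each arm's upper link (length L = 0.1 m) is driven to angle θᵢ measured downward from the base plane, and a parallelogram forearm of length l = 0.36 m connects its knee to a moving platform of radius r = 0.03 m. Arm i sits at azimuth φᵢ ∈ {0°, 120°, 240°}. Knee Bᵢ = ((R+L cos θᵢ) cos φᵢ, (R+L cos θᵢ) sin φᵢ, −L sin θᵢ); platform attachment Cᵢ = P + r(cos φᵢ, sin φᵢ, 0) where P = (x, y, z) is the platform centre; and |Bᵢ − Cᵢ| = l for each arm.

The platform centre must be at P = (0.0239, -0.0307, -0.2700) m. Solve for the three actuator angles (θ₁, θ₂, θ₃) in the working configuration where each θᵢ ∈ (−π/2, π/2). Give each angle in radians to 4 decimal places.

arm 1 (φ=0.0°): x'=0.0239, y'=-0.0307
  A=0.1461, B=-0.2700, C=(l²−L²−A²−y'²−z²)/(2L)=0.1221
  √(A²+B²)=0.3070;  θ1 = -1.0748+1.1619 ≈ 0.0871
φ2=120.0° → target in arm frame (-0.0385, -0.0053)
  A=0.2085, B=-0.2700, C=(l²−L²−A²−y'²−z²)/(2L)=0.0159
  √(A²+B²)=0.3412;  θ2 = -0.9131+1.5241 ≈ 0.6110
rotate P by −φ3: (0.0146, 0.0360, -0.2700)
  A=0.1554, B=-0.2700, C=(l²−L²−A²−y'²−z²)/(2L)=0.1063
  √(A²+B²)=0.3115;  θ3 = -1.0486+1.2225 ≈ 0.1739

θ₁ = 0.0871, θ₂ = 0.6110, θ₃ = 0.1739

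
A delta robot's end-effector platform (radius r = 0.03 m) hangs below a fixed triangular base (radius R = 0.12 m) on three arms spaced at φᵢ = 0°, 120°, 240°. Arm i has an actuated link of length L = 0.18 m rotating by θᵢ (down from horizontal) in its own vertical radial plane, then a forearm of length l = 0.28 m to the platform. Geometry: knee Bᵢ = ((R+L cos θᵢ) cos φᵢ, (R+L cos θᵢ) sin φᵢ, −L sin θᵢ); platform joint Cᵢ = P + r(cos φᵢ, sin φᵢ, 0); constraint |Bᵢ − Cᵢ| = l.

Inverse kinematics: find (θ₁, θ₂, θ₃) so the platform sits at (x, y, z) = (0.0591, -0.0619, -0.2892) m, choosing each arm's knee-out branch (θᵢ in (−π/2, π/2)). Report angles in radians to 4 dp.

θ₁ = 0.5236, θ₂ = 1.1346, θ₃ = 0.6981

rotate P by −φ1: (0.0591, -0.0619, -0.2892)
  e−x'=0.0309;  (l²−L²−(e−x')²−y'²−z²)/2L = -0.1178
  γ=atan2(-0.2892,0.0309)=-1.4644;  ψ=arccos(-0.4052)=1.9880;  θ1=γ+ψ≈0.5236
arm 2 (φ=120.0°): x'=-0.0832, y'=-0.0202
  e−x'=0.1732;  (l²−L²−(e−x')²−y'²−z²)/2L = -0.1890
  √(A²+B²)=0.3371;  θ2 = -1.0313+2.1659 ≈ 1.1346
arm 3 (φ=240.0°): x'=0.0241, y'=0.0821
  A cos θ + B sin θ = C:  0.0659·cos θ + -0.2892·sin θ = -0.1354
  θ3 = atan2(B,A) + arccos(C/0.2966) = 0.6981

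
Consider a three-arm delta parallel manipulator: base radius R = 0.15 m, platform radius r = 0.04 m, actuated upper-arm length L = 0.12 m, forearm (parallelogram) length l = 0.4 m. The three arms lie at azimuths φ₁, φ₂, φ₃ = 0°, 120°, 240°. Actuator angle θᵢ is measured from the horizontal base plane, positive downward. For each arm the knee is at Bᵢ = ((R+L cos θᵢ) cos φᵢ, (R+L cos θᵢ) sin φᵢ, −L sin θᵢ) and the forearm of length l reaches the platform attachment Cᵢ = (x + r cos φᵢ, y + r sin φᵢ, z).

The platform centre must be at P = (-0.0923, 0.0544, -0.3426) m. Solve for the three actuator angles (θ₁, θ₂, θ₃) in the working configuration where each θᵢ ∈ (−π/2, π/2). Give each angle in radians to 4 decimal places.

θ₁ = 0.6981, θ₂ = -0.2618, θ₃ = 0.2619

φ1=0.0° → target in arm frame (-0.0923, 0.0544)
  A cos θ + B sin θ = C:  0.2023·cos θ + -0.3426·sin θ = -0.0652
  θ1 = atan2(B,A) + arccos(C/0.3979) = 0.6981
rotate P by −φ2: (0.0933, 0.0527, -0.3426)
  A cos θ + B sin θ = C:  0.0167·cos θ + -0.3426·sin θ = 0.1049
  √(A²+B²)=0.3430;  θ2 = -1.5220+1.2601 ≈ -0.2618
φ3=240.0° → target in arm frame (-0.0010, -0.1071)
  A=0.1110, B=-0.3426, C=(l²−L²−A²−y'²−z²)/(2L)=0.0185
  √(A²+B²)=0.3601;  θ3 = -1.2576+1.5195 ≈ 0.2619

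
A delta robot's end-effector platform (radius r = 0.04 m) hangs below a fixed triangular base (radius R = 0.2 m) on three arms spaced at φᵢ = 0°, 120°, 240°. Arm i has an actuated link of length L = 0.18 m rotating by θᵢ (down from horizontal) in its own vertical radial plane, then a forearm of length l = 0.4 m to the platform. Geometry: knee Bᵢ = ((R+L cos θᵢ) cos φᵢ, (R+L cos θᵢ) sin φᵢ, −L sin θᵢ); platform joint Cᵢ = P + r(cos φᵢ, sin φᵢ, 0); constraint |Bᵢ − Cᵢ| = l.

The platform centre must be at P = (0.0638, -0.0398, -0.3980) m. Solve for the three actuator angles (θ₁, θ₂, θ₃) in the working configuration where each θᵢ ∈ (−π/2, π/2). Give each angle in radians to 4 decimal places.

φ1=0.0° → target in arm frame (0.0638, -0.0398)
  e−x'=0.0962;  (l²−L²−(e−x')²−y'²−z²)/2L = -0.1157
  γ=atan2(-0.3980,0.0962)=-1.3336;  ψ=arccos(-0.2825)=1.8572;  θ1=γ+ψ≈0.5236
φ2=120.0° → target in arm frame (-0.0664, -0.0354)
  A cos θ + B sin θ = C:  0.2264·cos θ + -0.3980·sin θ = -0.2314
  γ=atan2(-0.3980,0.2264)=-1.0537;  ψ=arccos(-0.5053)=2.1006;  θ2=γ+ψ≈1.0469
φ3=240.0° → target in arm frame (0.0026, 0.0752)
  A=0.1574, B=-0.3980, C=(l²−L²−A²−y'²−z²)/(2L)=-0.1701
  γ=atan2(-0.3980,0.1574)=-1.1941;  ψ=arccos(-0.3974)=1.9795;  θ3=γ+ψ≈0.7854

θ₁ = 0.5236, θ₂ = 1.0469, θ₃ = 0.7854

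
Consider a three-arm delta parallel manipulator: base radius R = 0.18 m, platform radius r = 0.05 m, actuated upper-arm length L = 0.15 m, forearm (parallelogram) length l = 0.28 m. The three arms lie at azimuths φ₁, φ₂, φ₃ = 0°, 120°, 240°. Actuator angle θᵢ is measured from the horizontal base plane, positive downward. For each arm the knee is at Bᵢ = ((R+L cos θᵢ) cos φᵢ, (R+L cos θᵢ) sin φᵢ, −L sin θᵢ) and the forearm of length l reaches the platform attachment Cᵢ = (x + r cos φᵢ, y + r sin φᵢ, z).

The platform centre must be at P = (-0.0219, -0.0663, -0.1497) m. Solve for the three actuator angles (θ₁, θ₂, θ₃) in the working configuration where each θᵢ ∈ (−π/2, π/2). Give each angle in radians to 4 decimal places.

θ₁ = 0.6985, θ₂ = 0.8726, θ₃ = -0.2620

φ1=0.0° → target in arm frame (-0.0219, -0.0663)
  A cos θ + B sin θ = C:  0.1519·cos θ + -0.1497·sin θ = 0.0201
  γ=atan2(-0.1497,0.1519)=-0.7781;  ψ=arccos(0.0941)=1.4766;  θ1=γ+ψ≈0.6985
rotate P by −φ2: (-0.0465, 0.0521, -0.1497)
  A=0.1765, B=-0.1497, C=(l²−L²−A²−y'²−z²)/(2L)=-0.0012
  γ=atan2(-0.1497,0.1765)=-0.7035;  ψ=arccos(-0.0053)=1.5761;  θ2=γ+ψ≈0.8726
φ3=240.0° → target in arm frame (0.0684, 0.0142)
  A=0.0616, B=-0.1497, C=(l²−L²−A²−y'²−z²)/(2L)=0.0983
  θ3 = atan2(B,A) + arccos(C/0.1619) = -0.2620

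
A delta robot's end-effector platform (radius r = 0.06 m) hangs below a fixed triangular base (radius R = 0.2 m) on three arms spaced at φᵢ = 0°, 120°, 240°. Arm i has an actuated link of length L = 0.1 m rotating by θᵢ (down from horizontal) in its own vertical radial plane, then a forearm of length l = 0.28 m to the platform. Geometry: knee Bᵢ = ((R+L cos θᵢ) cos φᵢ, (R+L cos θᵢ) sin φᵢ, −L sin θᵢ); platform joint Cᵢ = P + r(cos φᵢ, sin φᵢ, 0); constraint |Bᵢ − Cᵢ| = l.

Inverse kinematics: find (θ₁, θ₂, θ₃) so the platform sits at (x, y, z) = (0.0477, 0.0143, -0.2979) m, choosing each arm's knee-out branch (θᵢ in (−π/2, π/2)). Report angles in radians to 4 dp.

rotate P by −φ1: (0.0477, 0.0143, -0.2979)
  e−x'=0.0923;  (l²−L²−(e−x')²−y'²−z²)/2L = -0.1453
  √(A²+B²)=0.3119;  θ1 = -1.2703+2.0556 ≈ 0.7853
rotate P by −φ2: (-0.0115, -0.0485, -0.2979)
  e−x'=0.1515;  (l²−L²−(e−x')²−y'²−z²)/2L = -0.2282
  √(A²+B²)=0.3342;  θ2 = -1.1004+2.3223 ≈ 1.2219
arm 3 (φ=240.0°): x'=-0.0362, y'=0.0342
  e−x'=0.1762;  (l²−L²−(e−x')²−y'²−z²)/2L = -0.2628
  γ=atan2(-0.2979,0.1762)=-1.0366;  ψ=arccos(-0.7594)=2.4332;  θ3=γ+ψ≈1.3966

θ₁ = 0.7853, θ₂ = 1.2219, θ₃ = 1.3966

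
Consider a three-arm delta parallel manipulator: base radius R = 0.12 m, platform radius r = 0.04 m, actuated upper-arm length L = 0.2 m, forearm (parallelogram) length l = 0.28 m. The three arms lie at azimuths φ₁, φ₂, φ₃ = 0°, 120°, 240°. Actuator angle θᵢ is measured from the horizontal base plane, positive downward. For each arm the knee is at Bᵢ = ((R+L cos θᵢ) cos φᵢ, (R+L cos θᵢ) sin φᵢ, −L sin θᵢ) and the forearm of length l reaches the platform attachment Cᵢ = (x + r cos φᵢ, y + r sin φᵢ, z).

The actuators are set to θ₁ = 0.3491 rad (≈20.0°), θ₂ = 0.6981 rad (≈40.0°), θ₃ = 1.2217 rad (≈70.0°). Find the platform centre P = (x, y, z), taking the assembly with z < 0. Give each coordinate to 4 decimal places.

φ1=0.0°: virtual centre (0.2679, 0.0000, -0.0684), radius l
O2 = (0.2332·cos120.0°, 0.2332·sin120.0°, -0.1286) = (-0.1166, 0.2020, -0.1286)
O3 = (0.1484·cos240.0°, 0.1484·sin240.0°, -0.1879) = (-0.0742, -0.1285, -0.1879)
|O₂|²−|O₁|² = -0.0056;  |O₃|²−|O₁|² = -0.0191
plane₁₂: -0.7691x+0.4039y+-0.1203z = -0.0056
det = 0.4741;  x = 0.0193+-0.2689z,  y = 0.0230+-0.2142z
into |P−O₁|² = l²: 1.1182z² + 0.2607z + -0.0114 = 0;  Δ = 0.1188;  z = -0.2707 or 0.0376 → z<0 root = -0.2707
x = 0.0921, y = 0.0810

(0.0921, 0.0810, -0.2707)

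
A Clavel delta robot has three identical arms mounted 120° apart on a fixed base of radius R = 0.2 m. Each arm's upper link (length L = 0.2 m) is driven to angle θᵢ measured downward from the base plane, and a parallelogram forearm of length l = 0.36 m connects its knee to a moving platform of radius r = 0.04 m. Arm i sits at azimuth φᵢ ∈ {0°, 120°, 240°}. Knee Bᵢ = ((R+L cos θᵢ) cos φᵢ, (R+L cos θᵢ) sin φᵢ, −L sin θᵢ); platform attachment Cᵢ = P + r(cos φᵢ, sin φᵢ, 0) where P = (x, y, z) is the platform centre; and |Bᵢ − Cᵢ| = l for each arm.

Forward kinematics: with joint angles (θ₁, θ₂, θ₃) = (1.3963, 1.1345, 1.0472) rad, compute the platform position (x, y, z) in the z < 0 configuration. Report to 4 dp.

φ1=0.0°: virtual centre (0.1947, 0.0000, -0.1970), radius l
φ2=120.0°: virtual centre (-0.1223, 0.2118, -0.1813), radius l
φ3=240.0°: virtual centre (-0.1300, -0.2252, -0.1732), radius l
subtract pairs → two planes through P
linear system: -0.6340x+0.4235y = 0.0159−0.0314z; -0.6494x+-0.4503y = 0.0209−0.0475z
det = 0.5605;  x = -0.0286+0.0611z,  y = -0.0052+0.0174z
quadratic in z: (1.0040)z²+(0.3664)z+(-0.0409)=0, √Δ=0.5464 → z ∈ {-0.4546, 0.0896}; z = -0.4546 (taking z<0)
x = -0.0564, y = -0.0131

(-0.0564, -0.0131, -0.4546)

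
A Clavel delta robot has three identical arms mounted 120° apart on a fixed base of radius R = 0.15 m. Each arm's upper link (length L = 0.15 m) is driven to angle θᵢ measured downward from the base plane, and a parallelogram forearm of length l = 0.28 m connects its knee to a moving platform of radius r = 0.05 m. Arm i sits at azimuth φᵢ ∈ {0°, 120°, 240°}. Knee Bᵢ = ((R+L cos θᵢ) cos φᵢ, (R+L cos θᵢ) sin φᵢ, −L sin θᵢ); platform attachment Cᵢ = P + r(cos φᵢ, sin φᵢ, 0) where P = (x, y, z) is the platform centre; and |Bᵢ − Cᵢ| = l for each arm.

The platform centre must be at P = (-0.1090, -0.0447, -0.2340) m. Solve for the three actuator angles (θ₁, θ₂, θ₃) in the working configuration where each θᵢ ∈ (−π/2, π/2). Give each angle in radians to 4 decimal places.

rotate P by −φ1: (-0.1090, -0.0447, -0.2340)
  A cos θ + B sin θ = C:  0.2090·cos θ + -0.2340·sin θ = -0.1485
  γ=atan2(-0.2340,0.2090)=-0.8418;  ψ=arccos(-0.4732)=2.0637;  θ1=γ+ψ≈1.2219
arm 2 (φ=120.0°): x'=0.0158, y'=0.1167
  A cos θ + B sin θ = C:  0.0842·cos θ + -0.2340·sin θ = -0.0653
  θ2 = atan2(B,A) + arccos(C/0.2487) = 0.6110
φ3=240.0° → target in arm frame (0.0932, -0.0720)
  e−x'=0.0068;  (l²−L²−(e−x')²−y'²−z²)/2L = -0.0136
  γ=atan2(-0.2340,0.0068)=-1.5418;  ψ=arccos(-0.0583)=1.6291;  θ3=γ+ψ≈0.0873

θ₁ = 1.2219, θ₂ = 0.6110, θ₃ = 0.0873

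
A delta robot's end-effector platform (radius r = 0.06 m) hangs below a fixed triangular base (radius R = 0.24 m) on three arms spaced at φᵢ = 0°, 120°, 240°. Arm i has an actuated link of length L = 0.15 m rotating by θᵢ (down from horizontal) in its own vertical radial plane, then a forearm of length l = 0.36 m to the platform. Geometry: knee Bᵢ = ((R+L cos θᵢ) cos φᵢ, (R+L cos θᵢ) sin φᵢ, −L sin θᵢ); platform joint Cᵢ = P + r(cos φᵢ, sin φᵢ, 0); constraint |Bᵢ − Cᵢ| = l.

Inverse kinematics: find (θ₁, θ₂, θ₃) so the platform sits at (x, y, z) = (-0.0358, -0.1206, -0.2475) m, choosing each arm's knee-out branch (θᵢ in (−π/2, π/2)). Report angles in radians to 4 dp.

θ₁ = 0.8727, θ₂ = 1.1348, θ₃ = -0.3493

arm 1 (φ=0.0°): x'=-0.0358, y'=-0.1206
  e−x'=0.2158;  (l²−L²−(e−x')²−y'²−z²)/2L = -0.0509
  γ=atan2(-0.2475,0.2158)=-0.8537;  ψ=arccos(-0.1550)=1.7264;  θ1=γ+ψ≈0.8727
arm 2 (φ=120.0°): x'=-0.0865, y'=0.0913
  A cos θ + B sin θ = C:  0.2665·cos θ + -0.2475·sin θ = -0.1118
  θ2 = atan2(B,A) + arccos(C/0.3637) = 1.1348
rotate P by −φ3: (0.1223, 0.0293, -0.2475)
  e−x'=0.0577;  (l²−L²−(e−x')²−y'²−z²)/2L = 0.1389
  γ=atan2(-0.2475,0.0577)=-1.3419;  ψ=arccos(0.5465)=0.9927;  θ3=γ+ψ≈-0.3493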